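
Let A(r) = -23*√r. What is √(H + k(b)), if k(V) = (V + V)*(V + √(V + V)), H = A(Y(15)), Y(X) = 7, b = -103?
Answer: √(21218 - 23*√7 - 206*I*√206) ≈ 145.81 - 10.139*I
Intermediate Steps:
H = -23*√7 ≈ -60.852
k(V) = 2*V*(V + √2*√V) (k(V) = (2*V)*(V + √(2*V)) = (2*V)*(V + √2*√V) = 2*V*(V + √2*√V))
√(H + k(b)) = √(-23*√7 + (2*(-103)² + 2*√2*(-103)^(3/2))) = √(-23*√7 + (2*10609 + 2*√2*(-103*I*√103))) = √(-23*√7 + (21218 - 206*I*√206)) = √(21218 - 23*√7 - 206*I*√206)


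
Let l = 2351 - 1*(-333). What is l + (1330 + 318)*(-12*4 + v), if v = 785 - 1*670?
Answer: 113100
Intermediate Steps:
v = 115 (v = 785 - 670 = 115)
l = 2684 (l = 2351 + 333 = 2684)
l + (1330 + 318)*(-12*4 + v) = 2684 + (1330 + 318)*(-12*4 + 115) = 2684 + 1648*(-48 + 115) = 2684 + 1648*67 = 2684 + 110416 = 113100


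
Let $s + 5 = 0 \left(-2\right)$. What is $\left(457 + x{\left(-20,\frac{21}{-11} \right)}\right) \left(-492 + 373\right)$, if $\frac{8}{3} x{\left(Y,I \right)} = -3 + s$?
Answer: $-54026$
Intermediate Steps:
$s = -5$ ($s = -5 + 0 \left(-2\right) = -5 + 0 = -5$)
$x{\left(Y,I \right)} = -3$ ($x{\left(Y,I \right)} = \frac{3 \left(-3 - 5\right)}{8} = \frac{3}{8} \left(-8\right) = -3$)
$\left(457 + x{\left(-20,\frac{21}{-11} \right)}\right) \left(-492 + 373\right) = \left(457 - 3\right) \left(-492 + 373\right) = 454 \left(-119\right) = -54026$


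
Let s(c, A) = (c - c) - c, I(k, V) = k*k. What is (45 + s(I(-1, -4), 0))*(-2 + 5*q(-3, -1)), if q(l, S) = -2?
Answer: -528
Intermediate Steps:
I(k, V) = k²
s(c, A) = -c (s(c, A) = 0 - c = -c)
(45 + s(I(-1, -4), 0))*(-2 + 5*q(-3, -1)) = (45 - 1*(-1)²)*(-2 + 5*(-2)) = (45 - 1*1)*(-2 - 10) = (45 - 1)*(-12) = 44*(-12) = -528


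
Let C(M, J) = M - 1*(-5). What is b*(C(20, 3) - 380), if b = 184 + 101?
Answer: -101175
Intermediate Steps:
C(M, J) = 5 + M (C(M, J) = M + 5 = 5 + M)
b = 285
b*(C(20, 3) - 380) = 285*((5 + 20) - 380) = 285*(25 - 380) = 285*(-355) = -101175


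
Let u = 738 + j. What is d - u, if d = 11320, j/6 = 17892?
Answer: -96770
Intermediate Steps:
j = 107352 (j = 6*17892 = 107352)
u = 108090 (u = 738 + 107352 = 108090)
d - u = 11320 - 1*108090 = 11320 - 108090 = -96770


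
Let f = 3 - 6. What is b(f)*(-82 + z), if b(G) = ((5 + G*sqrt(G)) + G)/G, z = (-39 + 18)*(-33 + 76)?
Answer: 1970/3 - 985*I*sqrt(3) ≈ 656.67 - 1706.1*I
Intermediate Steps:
f = -3
z = -903 (z = -21*43 = -903)
b(G) = (5 + G + G**(3/2))/G (b(G) = ((5 + G**(3/2)) + G)/G = (5 + G + G**(3/2))/G)
b(f)*(-82 + z) = ((5 - 3 + (-3)**(3/2))/(-3))*(-82 - 903) = -(5 - 3 - 3*I*sqrt(3))/3*(-985) = -(2 - 3*I*sqrt(3))/3*(-985) = (-2/3 + I*sqrt(3))*(-985) = 1970/3 - 985*I*sqrt(3)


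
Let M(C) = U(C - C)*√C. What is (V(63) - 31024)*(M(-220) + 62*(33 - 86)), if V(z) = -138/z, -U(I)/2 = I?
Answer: 2140993300/21 ≈ 1.0195e+8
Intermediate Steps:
U(I) = -2*I
M(C) = 0 (M(C) = (-2*(C - C))*√C = (-2*0)*√C = 0*√C = 0)
(V(63) - 31024)*(M(-220) + 62*(33 - 86)) = (-138/63 - 31024)*(0 + 62*(33 - 86)) = (-138*1/63 - 31024)*(0 + 62*(-53)) = (-46/21 - 31024)*(0 - 3286) = -651550/21*(-3286) = 2140993300/21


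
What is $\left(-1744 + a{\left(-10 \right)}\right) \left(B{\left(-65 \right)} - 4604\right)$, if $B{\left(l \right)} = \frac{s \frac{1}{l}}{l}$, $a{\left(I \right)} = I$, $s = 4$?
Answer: $\frac{34118625584}{4225} \approx 8.0754 \cdot 10^{6}$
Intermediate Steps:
$B{\left(l \right)} = \frac{4}{l^{2}}$ ($B{\left(l \right)} = \frac{4 \frac{1}{l}}{l} = \frac{4}{l^{2}}$)
$\left(-1744 + a{\left(-10 \right)}\right) \left(B{\left(-65 \right)} - 4604\right) = \left(-1744 - 10\right) \left(\frac{4}{4225} - 4604\right) = - 1754 \left(4 \cdot \frac{1}{4225} - 4604\right) = - 1754 \left(\frac{4}{4225} - 4604\right) = \left(-1754\right) \left(- \frac{19451896}{4225}\right) = \frac{34118625584}{4225}$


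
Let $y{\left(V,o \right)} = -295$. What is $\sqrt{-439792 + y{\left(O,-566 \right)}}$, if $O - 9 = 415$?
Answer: $i \sqrt{440087} \approx 663.39 i$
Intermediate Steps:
$O = 424$ ($O = 9 + 415 = 424$)
$\sqrt{-439792 + y{\left(O,-566 \right)}} = \sqrt{-439792 - 295} = \sqrt{-440087} = i \sqrt{440087}$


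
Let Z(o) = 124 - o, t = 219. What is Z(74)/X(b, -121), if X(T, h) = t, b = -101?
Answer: 50/219 ≈ 0.22831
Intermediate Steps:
X(T, h) = 219
Z(74)/X(b, -121) = (124 - 1*74)/219 = (124 - 74)*(1/219) = 50*(1/219) = 50/219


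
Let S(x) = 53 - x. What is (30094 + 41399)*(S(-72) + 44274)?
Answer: 3174217707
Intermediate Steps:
(30094 + 41399)*(S(-72) + 44274) = (30094 + 41399)*((53 - 1*(-72)) + 44274) = 71493*((53 + 72) + 44274) = 71493*(125 + 44274) = 71493*44399 = 3174217707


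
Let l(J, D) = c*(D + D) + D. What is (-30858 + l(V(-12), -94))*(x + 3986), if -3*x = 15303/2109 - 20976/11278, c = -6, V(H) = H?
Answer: -1413142104417664/11892651 ≈ -1.1882e+8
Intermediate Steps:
l(J, D) = -11*D (l(J, D) = -6*(D + D) + D = -12*D + D = -11*D)
x = -21391475/11892651 (x = -(15303/2109 - 20976/11278)/3 = -(15303*(1/2109) - 20976*1/11278)/3 = -(5101/703 - 10488/5639)/3 = -⅓*21391475/3964217 = -21391475/11892651 ≈ -1.7987)
(-30858 + l(V(-12), -94))*(x + 3986) = (-30858 - 11*(-94))*(-21391475/11892651 + 3986) = (-30858 + 1034)*(47382715411/11892651) = -29824*47382715411/11892651 = -1413142104417664/11892651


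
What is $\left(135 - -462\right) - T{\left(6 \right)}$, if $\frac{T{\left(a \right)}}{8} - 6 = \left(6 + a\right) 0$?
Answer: $549$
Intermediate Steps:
$T{\left(a \right)} = 48$ ($T{\left(a \right)} = 48 + 8 \left(6 + a\right) 0 = 48 + 8 \cdot 0 = 48 + 0 = 48$)
$\left(135 - -462\right) - T{\left(6 \right)} = \left(135 - -462\right) - 48 = \left(135 + 462\right) - 48 = 597 - 48 = 549$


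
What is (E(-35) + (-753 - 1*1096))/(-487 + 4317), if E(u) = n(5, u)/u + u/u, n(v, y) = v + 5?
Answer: -6469/13405 ≈ -0.48258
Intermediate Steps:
n(v, y) = 5 + v
E(u) = 1 + 10/u (E(u) = (5 + 5)/u + u/u = 10/u + 1 = 1 + 10/u)
(E(-35) + (-753 - 1*1096))/(-487 + 4317) = ((10 - 35)/(-35) + (-753 - 1*1096))/(-487 + 4317) = (-1/35*(-25) + (-753 - 1096))/3830 = (5/7 - 1849)*(1/3830) = -12938/7*1/3830 = -6469/13405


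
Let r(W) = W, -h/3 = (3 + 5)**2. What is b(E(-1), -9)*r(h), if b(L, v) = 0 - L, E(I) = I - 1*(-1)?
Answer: 0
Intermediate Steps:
h = -192 (h = -3*(3 + 5)**2 = -3*8**2 = -3*64 = -192)
E(I) = 1 + I (E(I) = I + 1 = 1 + I)
b(L, v) = -L
b(E(-1), -9)*r(h) = -(1 - 1)*(-192) = -1*0*(-192) = 0*(-192) = 0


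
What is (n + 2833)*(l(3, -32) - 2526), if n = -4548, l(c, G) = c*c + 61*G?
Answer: 7664335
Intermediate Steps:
l(c, G) = c**2 + 61*G
(n + 2833)*(l(3, -32) - 2526) = (-4548 + 2833)*((3**2 + 61*(-32)) - 2526) = -1715*((9 - 1952) - 2526) = -1715*(-1943 - 2526) = -1715*(-4469) = 7664335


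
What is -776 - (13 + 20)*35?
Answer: -1931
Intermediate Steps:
-776 - (13 + 20)*35 = -776 - 33*35 = -776 - 1*1155 = -776 - 1155 = -1931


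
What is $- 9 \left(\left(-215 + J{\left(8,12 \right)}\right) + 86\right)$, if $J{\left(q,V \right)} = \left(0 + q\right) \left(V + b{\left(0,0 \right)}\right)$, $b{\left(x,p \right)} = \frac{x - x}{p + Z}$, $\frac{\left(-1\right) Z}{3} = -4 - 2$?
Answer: $297$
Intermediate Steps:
$Z = 18$ ($Z = - 3 \left(-4 - 2\right) = \left(-3\right) \left(-6\right) = 18$)
$b{\left(x,p \right)} = 0$ ($b{\left(x,p \right)} = \frac{x - x}{p + 18} = \frac{0}{18 + p} = 0$)
$J{\left(q,V \right)} = V q$ ($J{\left(q,V \right)} = \left(0 + q\right) \left(V + 0\right) = q V = V q$)
$- 9 \left(\left(-215 + J{\left(8,12 \right)}\right) + 86\right) = - 9 \left(\left(-215 + 12 \cdot 8\right) + 86\right) = - 9 \left(\left(-215 + 96\right) + 86\right) = - 9 \left(-119 + 86\right) = \left(-9\right) \left(-33\right) = 297$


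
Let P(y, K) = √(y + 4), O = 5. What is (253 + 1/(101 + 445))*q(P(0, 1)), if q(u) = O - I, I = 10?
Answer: -690695/546 ≈ -1265.0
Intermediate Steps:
P(y, K) = √(4 + y)
q(u) = -5 (q(u) = 5 - 1*10 = 5 - 10 = -5)
(253 + 1/(101 + 445))*q(P(0, 1)) = (253 + 1/(101 + 445))*(-5) = (253 + 1/546)*(-5) = (138139/546)*(-5) = -690695/546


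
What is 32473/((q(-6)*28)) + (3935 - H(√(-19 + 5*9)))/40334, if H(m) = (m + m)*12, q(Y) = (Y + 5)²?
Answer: 93562583/80668 - 12*√26/20167 ≈ 1159.8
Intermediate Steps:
q(Y) = (5 + Y)²
H(m) = 24*m (H(m) = (2*m)*12 = 24*m)
32473/((q(-6)*28)) + (3935 - H(√(-19 + 5*9)))/40334 = 32473/(((5 - 6)²*28)) + (3935 - 24*√(-19 + 5*9))/40334 = 32473/(((-1)²*28)) + (3935 - 24*√(-19 + 45))*(1/40334) = 32473/((1*28)) + (3935 - 24*√26)*(1/40334) = 32473/28 + (3935 - 24*√26)*(1/40334) = 32473*(1/28) + (3935/40334 - 12*√26/20167) = 4639/4 + (3935/40334 - 12*√26/20167) = 93562583/80668 - 12*√26/20167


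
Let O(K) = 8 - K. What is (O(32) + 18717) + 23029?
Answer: 41722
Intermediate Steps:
(O(32) + 18717) + 23029 = ((8 - 1*32) + 18717) + 23029 = ((8 - 32) + 18717) + 23029 = (-24 + 18717) + 23029 = 18693 + 23029 = 41722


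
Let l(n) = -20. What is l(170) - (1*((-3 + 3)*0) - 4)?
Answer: -16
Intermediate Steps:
l(170) - (1*((-3 + 3)*0) - 4) = -20 - (1*((-3 + 3)*0) - 4) = -20 - (1*(0*0) - 4) = -20 - (1*0 - 4) = -20 - (0 - 4) = -20 - 1*(-4) = -20 + 4 = -16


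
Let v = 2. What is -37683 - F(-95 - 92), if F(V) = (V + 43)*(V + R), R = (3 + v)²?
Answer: -61011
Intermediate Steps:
R = 25 (R = (3 + 2)² = 5² = 25)
F(V) = (25 + V)*(43 + V) (F(V) = (V + 43)*(V + 25) = (43 + V)*(25 + V) = (25 + V)*(43 + V))
-37683 - F(-95 - 92) = -37683 - (1075 + (-95 - 92)² + 68*(-95 - 92)) = -37683 - (1075 + (-187)² + 68*(-187)) = -37683 - (1075 + 34969 - 12716) = -37683 - 1*23328 = -37683 - 23328 = -61011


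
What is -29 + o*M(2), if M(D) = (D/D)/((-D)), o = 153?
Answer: -211/2 ≈ -105.50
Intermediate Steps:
M(D) = -1/D (M(D) = 1*(-1/D) = -1/D)
-29 + o*M(2) = -29 + 153*(-1/2) = -29 - 153/2 = -211/2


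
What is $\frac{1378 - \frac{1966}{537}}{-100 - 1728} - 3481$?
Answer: $- \frac{854453234}{245409} \approx -3481.8$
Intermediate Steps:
$\frac{1378 - \frac{1966}{537}}{-100 - 1728} - 3481 = \frac{1378 - \frac{1966}{537}}{-1828} - 3481 = \left(1378 - \frac{1966}{537}\right) \left(- \frac{1}{1828}\right) - 3481 = \frac{738020}{537} \left(- \frac{1}{1828}\right) - 3481 = - \frac{184505}{245409} - 3481 = - \frac{854453234}{245409}$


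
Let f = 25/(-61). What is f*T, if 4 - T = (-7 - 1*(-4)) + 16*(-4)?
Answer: -1775/61 ≈ -29.098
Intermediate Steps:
f = -25/61 (f = 25*(-1/61) = -25/61 ≈ -0.40984)
T = 71 (T = 4 - ((-7 - 1*(-4)) + 16*(-4)) = 4 - ((-7 + 4) - 64) = 4 - (-3 - 64) = 4 - 1*(-67) = 4 + 67 = 71)
f*T = -25/61*71 = -1775/61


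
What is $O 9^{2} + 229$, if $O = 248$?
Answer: $20317$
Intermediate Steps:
$O 9^{2} + 229 = 248 \cdot 9^{2} + 229 = 248 \cdot 81 + 229 = 20088 + 229 = 20317$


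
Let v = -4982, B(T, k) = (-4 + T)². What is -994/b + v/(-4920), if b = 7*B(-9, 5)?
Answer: 71659/415740 ≈ 0.17236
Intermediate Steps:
b = 1183 (b = 7*(-4 - 9)² = 7*(-13)² = 7*169 = 1183)
-994/b + v/(-4920) = -994/1183 - 4982/(-4920) = -994*1/1183 - 4982*(-1/4920) = -142/169 + 2491/2460 = 71659/415740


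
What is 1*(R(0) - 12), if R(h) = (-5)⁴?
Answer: 613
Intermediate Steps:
R(h) = 625
1*(R(0) - 12) = 1*(625 - 12) = 1*613 = 613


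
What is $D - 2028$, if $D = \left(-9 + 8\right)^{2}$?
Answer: $-2027$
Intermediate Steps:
$D = 1$ ($D = \left(-1\right)^{2} = 1$)
$D - 2028 = 1 - 2028 = -2027$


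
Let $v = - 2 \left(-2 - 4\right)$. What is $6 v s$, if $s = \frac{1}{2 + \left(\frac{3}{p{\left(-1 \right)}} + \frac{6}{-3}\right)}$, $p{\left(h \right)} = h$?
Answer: $-24$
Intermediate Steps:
$v = 12$ ($v = \left(-2\right) \left(-6\right) = 12$)
$s = - \frac{1}{3}$ ($s = \frac{1}{2 + \left(\frac{3}{-1} + \frac{6}{-3}\right)} = \frac{1}{2 + \left(3 \left(-1\right) + 6 \left(- \frac{1}{3}\right)\right)} = \frac{1}{2 - 5} = \frac{1}{-3} = - \frac{1}{3} \approx -0.33333$)
$6 v s = 6 \cdot 12 \left(- \frac{1}{3}\right) = 72 \left(- \frac{1}{3}\right) = -24$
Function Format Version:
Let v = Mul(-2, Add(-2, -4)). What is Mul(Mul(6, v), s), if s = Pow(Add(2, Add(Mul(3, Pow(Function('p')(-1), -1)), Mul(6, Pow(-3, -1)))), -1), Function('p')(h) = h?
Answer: -24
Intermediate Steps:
v = 12 (v = Mul(-2, -6) = 12)
s = Rational(-1, 3) (s = Pow(Add(2, Add(Mul(3, Pow(-1, -1)), Mul(6, Pow(-3, -1)))), -1) = Pow(Add(2, Add(Mul(3, -1), Mul(6, Rational(-1, 3)))), -1) = Pow(Add(2, Add(-3, -2)), -1) = Pow(Add(2, -5), -1) = Pow(-3, -1) = Rational(-1, 3) ≈ -0.33333)
Mul(Mul(6, v), s) = Mul(Mul(6, 12), Rational(-1, 3)) = Mul(72, Rational(-1, 3)) = -24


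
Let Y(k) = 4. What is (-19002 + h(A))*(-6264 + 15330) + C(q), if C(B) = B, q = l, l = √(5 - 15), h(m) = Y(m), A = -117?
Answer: -172235868 + I*√10 ≈ -1.7224e+8 + 3.1623*I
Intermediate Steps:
h(m) = 4
l = I*√10 (l = √(-10) = I*√10 ≈ 3.1623*I)
q = I*√10 ≈ 3.1623*I
(-19002 + h(A))*(-6264 + 15330) + C(q) = (-19002 + 4)*(-6264 + 15330) + I*√10 = -18998*9066 + I*√10 = -172235868 + I*√10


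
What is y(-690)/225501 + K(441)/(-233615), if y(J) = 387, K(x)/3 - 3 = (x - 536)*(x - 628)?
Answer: -3976565433/17560138705 ≈ -0.22645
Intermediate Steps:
K(x) = 9 + 3*(-628 + x)*(-536 + x) (K(x) = 9 + 3*((x - 536)*(x - 628)) = 9 + 3*((-536 + x)*(-628 + x)) = 9 + 3*((-628 + x)*(-536 + x)) = 9 + 3*(-628 + x)*(-536 + x))
y(-690)/225501 + K(441)/(-233615) = 387/225501 + (1009833 - 3492*441 + 3*441**2)/(-233615) = 387*(1/225501) + (1009833 - 1539972 + 3*194481)*(-1/233615) = 129/75167 + (1009833 - 1539972 + 583443)*(-1/233615) = 129/75167 + 53304*(-1/233615) = 129/75167 - 53304/233615 = -3976565433/17560138705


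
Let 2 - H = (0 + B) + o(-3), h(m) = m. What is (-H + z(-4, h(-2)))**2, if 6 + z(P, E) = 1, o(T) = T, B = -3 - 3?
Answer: 256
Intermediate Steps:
B = -6
z(P, E) = -5 (z(P, E) = -6 + 1 = -5)
H = 11 (H = 2 - ((0 - 6) - 3) = 2 - (-6 - 3) = 2 - 1*(-9) = 2 + 9 = 11)
(-H + z(-4, h(-2)))**2 = (-1*11 - 5)**2 = (-11 - 5)**2 = (-16)**2 = 256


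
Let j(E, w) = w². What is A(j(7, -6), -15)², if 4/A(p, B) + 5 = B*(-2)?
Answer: 16/625 ≈ 0.025600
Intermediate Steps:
A(p, B) = 4/(-5 - 2*B) (A(p, B) = 4/(-5 + B*(-2)) = 4/(-5 - 2*B))
A(j(7, -6), -15)² = (-4/(5 + 2*(-15)))² = (-4/(5 - 30))² = (-4/(-25))² = (-4*(-1/25))² = (4/25)² = 16/625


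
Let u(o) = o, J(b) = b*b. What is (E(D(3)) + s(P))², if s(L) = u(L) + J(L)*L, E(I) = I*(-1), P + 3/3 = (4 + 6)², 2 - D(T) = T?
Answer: 941674219201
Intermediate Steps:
J(b) = b²
D(T) = 2 - T
P = 99 (P = -1 + (4 + 6)² = -1 + 10² = -1 + 100 = 99)
E(I) = -I
s(L) = L + L³ (s(L) = L + L²*L = L + L³)
(E(D(3)) + s(P))² = (-(2 - 1*3) + (99 + 99³))² = (-(2 - 3) + (99 + 970299))² = (-1*(-1) + 970398)² = (1 + 970398)² = 970399² = 941674219201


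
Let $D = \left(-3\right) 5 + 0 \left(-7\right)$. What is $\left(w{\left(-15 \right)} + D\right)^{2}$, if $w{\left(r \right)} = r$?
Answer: $900$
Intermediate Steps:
$D = -15$ ($D = -15 + 0 = -15$)
$\left(w{\left(-15 \right)} + D\right)^{2} = \left(-15 - 15\right)^{2} = \left(-30\right)^{2} = 900$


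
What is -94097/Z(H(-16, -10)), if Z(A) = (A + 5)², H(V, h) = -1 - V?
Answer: -94097/400 ≈ -235.24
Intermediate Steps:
Z(A) = (5 + A)²
-94097/Z(H(-16, -10)) = -94097/(5 + (-1 - 1*(-16)))² = -94097/(5 + (-1 + 16))² = -94097/(5 + 15)² = -94097/(20²) = -94097/400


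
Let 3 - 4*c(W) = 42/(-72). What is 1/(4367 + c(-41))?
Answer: 48/209659 ≈ 0.00022894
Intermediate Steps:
c(W) = 43/48 (c(W) = 3/4 - 21/(2*(-72)) = 3/4 - 21*(-1)/(2*72) = 3/4 - 1/4*(-7/12) = 3/4 + 7/48 = 43/48)
1/(4367 + c(-41)) = 1/(4367 + 43/48) = 1/(209659/48) = 48/209659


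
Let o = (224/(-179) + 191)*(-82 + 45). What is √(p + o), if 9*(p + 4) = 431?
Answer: 2*I*√502973890/537 ≈ 83.527*I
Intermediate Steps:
p = 395/9 (p = -4 + (⅑)*431 = -4 + 431/9 = 395/9 ≈ 43.889)
o = -1256705/179 (o = (224*(-1/179) + 191)*(-37) = (-224/179 + 191)*(-37) = (33965/179)*(-37) = -1256705/179 ≈ -7020.7)
√(p + o) = √(395/9 - 1256705/179) = √(-11239640/1611) = 2*I*√502973890/537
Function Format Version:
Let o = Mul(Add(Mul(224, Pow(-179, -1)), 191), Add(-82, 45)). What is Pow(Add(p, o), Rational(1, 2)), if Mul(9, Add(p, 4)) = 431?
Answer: Mul(Rational(2, 537), I, Pow(502973890, Rational(1, 2))) ≈ Mul(83.527, I)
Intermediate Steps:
p = Rational(395, 9) (p = Add(-4, Mul(Rational(1, 9), 431)) = Add(-4, Rational(431, 9)) = Rational(395, 9) ≈ 43.889)
o = Rational(-1256705, 179) (o = Mul(Add(Mul(224, Rational(-1, 179)), 191), -37) = Mul(Add(Rational(-224, 179), 191), -37) = Mul(Rational(33965, 179), -37) = Rational(-1256705, 179) ≈ -7020.7)
Pow(Add(p, o), Rational(1, 2)) = Pow(Add(Rational(395, 9), Rational(-1256705, 179)), Rational(1, 2)) = Pow(Rational(-11239640, 1611), Rational(1, 2)) = Mul(Rational(2, 537), I, Pow(502973890, Rational(1, 2)))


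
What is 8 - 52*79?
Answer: -4100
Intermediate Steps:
8 - 52*79 = 8 - 4108 = -4100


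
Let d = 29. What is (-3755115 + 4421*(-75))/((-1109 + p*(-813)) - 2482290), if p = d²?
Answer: 2043345/1583566 ≈ 1.2903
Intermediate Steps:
p = 841 (p = 29² = 841)
(-3755115 + 4421*(-75))/((-1109 + p*(-813)) - 2482290) = (-3755115 + 4421*(-75))/((-1109 + 841*(-813)) - 2482290) = (-3755115 - 331575)/((-1109 - 683733) - 2482290) = -4086690/(-684842 - 2482290) = -4086690/(-3167132) = -4086690*(-1/3167132) = 2043345/1583566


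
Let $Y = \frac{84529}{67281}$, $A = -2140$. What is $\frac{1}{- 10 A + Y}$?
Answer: $\frac{67281}{1439897929} \approx 4.6726 \cdot 10^{-5}$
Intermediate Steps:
$Y = \frac{84529}{67281}$ ($Y = 84529 \cdot \frac{1}{67281} = \frac{84529}{67281} \approx 1.2564$)
$\frac{1}{- 10 A + Y} = \frac{1}{\left(-10\right) \left(-2140\right) + \frac{84529}{67281}} = \frac{1}{21400 + \frac{84529}{67281}} = \frac{1}{\frac{1439897929}{67281}} = \frac{67281}{1439897929}$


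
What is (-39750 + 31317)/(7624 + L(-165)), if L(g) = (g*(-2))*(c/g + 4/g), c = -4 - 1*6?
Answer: -8433/7636 ≈ -1.1044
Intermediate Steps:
c = -10 (c = -4 - 6 = -10)
L(g) = 12 (L(g) = (g*(-2))*(-10/g + 4/g) = (-2*g)*(-6/g) = 12)
(-39750 + 31317)/(7624 + L(-165)) = (-39750 + 31317)/(7624 + 12) = -8433/7636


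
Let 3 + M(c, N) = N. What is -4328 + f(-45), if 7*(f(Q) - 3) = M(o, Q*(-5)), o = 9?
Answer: -30053/7 ≈ -4293.3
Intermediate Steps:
M(c, N) = -3 + N
f(Q) = 18/7 - 5*Q/7 (f(Q) = 3 + (-3 + Q*(-5))/7 = 3 + (-3 - 5*Q)/7 = 3 + (-3/7 - 5*Q/7) = 18/7 - 5*Q/7)
-4328 + f(-45) = -4328 + (18/7 - 5/7*(-45)) = -4328 + (18/7 + 225/7) = -4328 + 243/7 = -30053/7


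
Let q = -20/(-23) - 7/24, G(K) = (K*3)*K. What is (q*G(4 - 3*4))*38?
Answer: 96976/23 ≈ 4216.3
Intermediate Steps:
G(K) = 3*K² (G(K) = (3*K)*K = 3*K²)
q = 319/552 (q = -20*(-1/23) - 7*1/24 = 20/23 - 7/24 = 319/552 ≈ 0.57790)
(q*G(4 - 3*4))*38 = (319*(3*(4 - 3*4)²)/552)*38 = (319*(3*(4 - 12)²)/552)*38 = (319*(3*(-8)²)/552)*38 = (319*(3*64)/552)*38 = ((319/552)*192)*38 = (2552/23)*38 = 96976/23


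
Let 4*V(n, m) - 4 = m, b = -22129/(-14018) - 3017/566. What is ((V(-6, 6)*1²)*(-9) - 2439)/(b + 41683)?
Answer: -9765001881/165345495556 ≈ -0.059058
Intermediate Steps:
b = -7441823/1983547 (b = -22129*(-1/14018) - 3017*1/566 = 22129/14018 - 3017/566 = -7441823/1983547 ≈ -3.7518)
V(n, m) = 1 + m/4
((V(-6, 6)*1²)*(-9) - 2439)/(b + 41683) = (((1 + (¼)*6)*1²)*(-9) - 2439)/(-7441823/1983547 + 41683) = (((1 + 3/2)*1)*(-9) - 2439)/(82672747778/1983547) = (((5/2)*1)*(-9) - 2439)*(1983547/82672747778) = ((5/2)*(-9) - 2439)*(1983547/82672747778) = (-45/2 - 2439)*(1983547/82672747778) = -4923/2*1983547/82672747778 = -9765001881/165345495556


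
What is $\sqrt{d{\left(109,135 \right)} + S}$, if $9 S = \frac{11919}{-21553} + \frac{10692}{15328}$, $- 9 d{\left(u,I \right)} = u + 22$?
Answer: $\frac{i \sqrt{223150735223620610}}{123886644} \approx 3.8131 i$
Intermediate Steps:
$d{\left(u,I \right)} = - \frac{22}{9} - \frac{u}{9}$ ($d{\left(u,I \right)} = - \frac{u + 22}{9} = - \frac{22 + u}{9} = - \frac{22}{9} - \frac{u}{9}$)
$S = \frac{3979187}{247773288}$ ($S = \frac{\frac{11919}{-21553} + \frac{10692}{15328}}{9} = \frac{11919 \left(- \frac{1}{21553}\right) + 10692 \cdot \frac{1}{15328}}{9} = \frac{- \frac{11919}{21553} + \frac{2673}{3832}}{9} = \frac{1}{9} \cdot \frac{11937561}{82591096} = \frac{3979187}{247773288} \approx 0.01606$)
$\sqrt{d{\left(109,135 \right)} + S} = \sqrt{\left(- \frac{22}{9} - \frac{109}{9}\right) + \frac{3979187}{247773288}} = \sqrt{- \frac{131}{9} + \frac{3979187}{247773288}} = \sqrt{- \frac{10807496015}{743319864}} = \frac{i \sqrt{223150735223620610}}{123886644}$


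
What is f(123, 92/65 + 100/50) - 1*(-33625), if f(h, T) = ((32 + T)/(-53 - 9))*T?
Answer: 4403778853/130975 ≈ 33623.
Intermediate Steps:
f(h, T) = T*(-16/31 - T/62) (f(h, T) = ((32 + T)/(-62))*T = ((32 + T)*(-1/62))*T = (-16/31 - T/62)*T = T*(-16/31 - T/62))
f(123, 92/65 + 100/50) - 1*(-33625) = -(92/65 + 100/50)*(32 + (92/65 + 100/50))/62 - 1*(-33625) = -(92*(1/65) + 100*(1/50))*(32 + (92*(1/65) + 100*(1/50)))/62 + 33625 = -(92/65 + 2)*(32 + (92/65 + 2))/62 + 33625 = -1/62*222/65*(32 + 222/65) + 33625 = -1/62*222/65*2302/65 + 33625 = -255522/130975 + 33625 = 4403778853/130975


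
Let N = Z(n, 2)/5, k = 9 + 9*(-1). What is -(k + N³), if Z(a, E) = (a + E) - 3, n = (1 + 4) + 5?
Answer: -729/125 ≈ -5.8320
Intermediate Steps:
k = 0 (k = 9 - 9 = 0)
n = 10 (n = 5 + 5 = 10)
Z(a, E) = -3 + E + a (Z(a, E) = (E + a) - 3 = -3 + E + a)
N = 9/5 (N = (-3 + 2 + 10)/5 = 9*(⅕) = 9/5 ≈ 1.8000)
-(k + N³) = -(0 + (9/5)³) = -(0 + 729/125) = -1*729/125 = -729/125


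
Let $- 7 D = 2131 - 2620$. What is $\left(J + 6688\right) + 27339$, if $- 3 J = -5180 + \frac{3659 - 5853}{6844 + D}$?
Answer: $\frac{1730375325}{48397} \approx 35754.0$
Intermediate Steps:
$D = \frac{489}{7}$ ($D = - \frac{2131 - 2620}{7} = \left(- \frac{1}{7}\right) \left(-489\right) = \frac{489}{7} \approx 69.857$)
$J = \frac{83570606}{48397}$ ($J = - \frac{-5180 + \frac{3659 - 5853}{6844 + \frac{489}{7}}}{3} = - \frac{-5180 - \frac{2194}{\frac{48397}{7}}}{3} = - \frac{-5180 - \frac{15358}{48397}}{3} = \left(- \frac{1}{3}\right) \left(- \frac{250711818}{48397}\right) = \frac{83570606}{48397} \approx 1726.8$)
$\left(J + 6688\right) + 27339 = \left(\frac{83570606}{48397} + 6688\right) + 27339 = \frac{407249742}{48397} + 27339 = \frac{1730375325}{48397}$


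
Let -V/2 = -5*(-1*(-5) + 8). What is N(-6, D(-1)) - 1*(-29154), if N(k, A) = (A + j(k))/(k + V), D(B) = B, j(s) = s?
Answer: 3615089/124 ≈ 29154.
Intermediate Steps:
V = 130 (V = -(-10)*(-1*(-5) + 8) = -(-10)*(5 + 8) = -(-10)*13 = -2*(-65) = 130)
N(k, A) = (A + k)/(130 + k) (N(k, A) = (A + k)/(k + 130) = (A + k)/(130 + k))
N(-6, D(-1)) - 1*(-29154) = (-1 - 6)/(130 - 6) - 1*(-29154) = -7/124 + 29154 = 3615089/124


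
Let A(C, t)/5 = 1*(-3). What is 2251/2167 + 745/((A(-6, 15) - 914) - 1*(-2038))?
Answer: 4110774/2403203 ≈ 1.7105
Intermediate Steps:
A(C, t) = -15 (A(C, t) = 5*(1*(-3)) = 5*(-3) = -15)
2251/2167 + 745/((A(-6, 15) - 914) - 1*(-2038)) = 2251/2167 + 745/((-15 - 914) - 1*(-2038)) = 2251*(1/2167) + 745/(-929 + 2038) = 2251/2167 + 745/1109 = 4110774/2403203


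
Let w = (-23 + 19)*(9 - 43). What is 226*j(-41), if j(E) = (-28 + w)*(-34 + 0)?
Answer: -829872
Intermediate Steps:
w = 136 (w = -4*(-34) = 136)
j(E) = -3672 (j(E) = (-28 + 136)*(-34 + 0) = 108*(-34) = -3672)
226*j(-41) = 226*(-3672) = -829872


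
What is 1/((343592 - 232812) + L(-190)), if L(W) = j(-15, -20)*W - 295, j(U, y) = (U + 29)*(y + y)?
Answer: 1/216885 ≈ 4.6107e-6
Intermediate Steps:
j(U, y) = 2*y*(29 + U) (j(U, y) = (29 + U)*(2*y) = 2*y*(29 + U))
L(W) = -295 - 560*W (L(W) = (2*(-20)*(29 - 15))*W - 295 = (2*(-20)*14)*W - 295 = -560*W - 295 = -295 - 560*W)
1/((343592 - 232812) + L(-190)) = 1/((343592 - 232812) + (-295 - 560*(-190))) = 1/(110780 + (-295 + 106400)) = 1/(110780 + 106105) = 1/216885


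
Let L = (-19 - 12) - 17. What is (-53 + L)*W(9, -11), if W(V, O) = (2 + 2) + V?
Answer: -1313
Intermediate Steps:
L = -48 (L = -31 - 17 = -48)
W(V, O) = 4 + V
(-53 + L)*W(9, -11) = (-53 - 48)*(4 + 9) = -101*13 = -1313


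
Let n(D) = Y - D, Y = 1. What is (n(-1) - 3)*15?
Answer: -15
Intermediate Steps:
n(D) = 1 - D
(n(-1) - 3)*15 = ((1 - 1*(-1)) - 3)*15 = ((1 + 1) - 3)*15 = (2 - 3)*15 = -1*15 = -15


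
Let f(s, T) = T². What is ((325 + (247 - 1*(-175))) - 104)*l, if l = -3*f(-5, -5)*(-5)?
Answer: 241125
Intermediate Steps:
l = 375 (l = -3*(-5)²*(-5) = -3*25*(-5) = -75*(-5) = 375)
((325 + (247 - 1*(-175))) - 104)*l = ((325 + (247 - 1*(-175))) - 104)*375 = ((325 + (247 + 175)) - 104)*375 = ((325 + 422) - 104)*375 = (747 - 104)*375 = 643*375 = 241125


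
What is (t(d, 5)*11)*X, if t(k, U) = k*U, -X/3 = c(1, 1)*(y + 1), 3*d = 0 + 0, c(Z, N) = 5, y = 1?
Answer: 0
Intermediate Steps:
d = 0 (d = (0 + 0)/3 = (1/3)*0 = 0)
X = -30 (X = -15*(1 + 1) = -15*2 = -3*10 = -30)
t(k, U) = U*k
(t(d, 5)*11)*X = ((5*0)*11)*(-30) = (0*11)*(-30) = 0*(-30) = 0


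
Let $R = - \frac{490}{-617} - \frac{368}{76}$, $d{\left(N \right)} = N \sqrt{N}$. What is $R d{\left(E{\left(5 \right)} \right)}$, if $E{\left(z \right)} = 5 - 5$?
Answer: $0$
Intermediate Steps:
$E{\left(z \right)} = 0$
$d{\left(N \right)} = N^{\frac{3}{2}}$
$R = - \frac{47454}{11723}$ ($R = \left(-490\right) \left(- \frac{1}{617}\right) - \frac{92}{19} = \frac{490}{617} - \frac{92}{19} = - \frac{47454}{11723} \approx -4.0479$)
$R d{\left(E{\left(5 \right)} \right)} = - \frac{47454 \cdot 0^{\frac{3}{2}}}{11723} = \left(- \frac{47454}{11723}\right) 0 = 0$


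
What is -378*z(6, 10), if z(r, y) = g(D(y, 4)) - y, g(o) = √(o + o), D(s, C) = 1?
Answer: 3780 - 378*√2 ≈ 3245.4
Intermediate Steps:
g(o) = √2*√o (g(o) = √(2*o) = √2*√o)
z(r, y) = √2 - y (z(r, y) = √2*√1 - y = √2*1 - y = √2 - y)
-378*z(6, 10) = -378*(√2 - 1*10) = -378*(√2 - 10) = -378*(-10 + √2) = 3780 - 378*√2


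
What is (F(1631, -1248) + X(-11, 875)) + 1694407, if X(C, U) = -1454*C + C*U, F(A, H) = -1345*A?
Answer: -492919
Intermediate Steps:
(F(1631, -1248) + X(-11, 875)) + 1694407 = (-1345*1631 - 11*(-1454 + 875)) + 1694407 = (-2193695 - 11*(-579)) + 1694407 = (-2193695 + 6369) + 1694407 = -2187326 + 1694407 = -492919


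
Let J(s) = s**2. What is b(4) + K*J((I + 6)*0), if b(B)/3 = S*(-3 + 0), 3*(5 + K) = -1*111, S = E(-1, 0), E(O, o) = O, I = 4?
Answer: 9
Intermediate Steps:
S = -1
K = -42 (K = -5 + (-1*111)/3 = -5 + (1/3)*(-111) = -5 - 37 = -42)
b(B) = 9 (b(B) = 3*(-(-3 + 0)) = 3*(-1*(-3)) = 3*3 = 9)
b(4) + K*J((I + 6)*0) = 9 - 42*((4 + 6)*0)**2 = 9 - 42*(10*0)**2 = 9 - 42*0**2 = 9 - 42*0 = 9 + 0 = 9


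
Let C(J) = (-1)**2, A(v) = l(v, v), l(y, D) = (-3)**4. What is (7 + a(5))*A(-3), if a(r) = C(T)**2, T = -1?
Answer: 648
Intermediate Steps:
l(y, D) = 81
A(v) = 81
C(J) = 1
a(r) = 1 (a(r) = 1**2 = 1)
(7 + a(5))*A(-3) = (7 + 1)*81 = 8*81 = 648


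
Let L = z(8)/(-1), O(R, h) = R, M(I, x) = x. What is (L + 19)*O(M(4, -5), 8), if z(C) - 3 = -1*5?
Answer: -105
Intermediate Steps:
z(C) = -2 (z(C) = 3 - 1*5 = 3 - 5 = -2)
L = 2 (L = -2/(-1) = -2*(-1) = 2)
(L + 19)*O(M(4, -5), 8) = (2 + 19)*(-5) = 21*(-5) = -105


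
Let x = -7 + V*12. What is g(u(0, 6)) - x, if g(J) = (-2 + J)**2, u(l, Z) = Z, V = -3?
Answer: 59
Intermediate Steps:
x = -43 (x = -7 - 3*12 = -7 - 36 = -43)
g(u(0, 6)) - x = (-2 + 6)**2 - 1*(-43) = 4**2 + 43 = 16 + 43 = 59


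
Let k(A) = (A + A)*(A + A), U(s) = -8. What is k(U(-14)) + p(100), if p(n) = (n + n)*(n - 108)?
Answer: -1344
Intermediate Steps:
k(A) = 4*A² (k(A) = (2*A)*(2*A) = 4*A²)
p(n) = 2*n*(-108 + n) (p(n) = (2*n)*(-108 + n) = 2*n*(-108 + n))
k(U(-14)) + p(100) = 4*(-8)² + 2*100*(-108 + 100) = 4*64 + 2*100*(-8) = 256 - 1600 = -1344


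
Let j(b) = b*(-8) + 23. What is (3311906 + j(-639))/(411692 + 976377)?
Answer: 3317041/1388069 ≈ 2.3897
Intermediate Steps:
j(b) = 23 - 8*b (j(b) = -8*b + 23 = 23 - 8*b)
(3311906 + j(-639))/(411692 + 976377) = (3311906 + (23 - 8*(-639)))/(411692 + 976377) = (3311906 + (23 + 5112))/1388069 = (3311906 + 5135)*(1/1388069) = 3317041*(1/1388069) = 3317041/1388069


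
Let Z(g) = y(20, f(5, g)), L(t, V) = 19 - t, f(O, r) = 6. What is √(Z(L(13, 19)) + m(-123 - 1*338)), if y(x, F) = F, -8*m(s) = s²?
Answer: I*√424946/4 ≈ 162.97*I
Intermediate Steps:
m(s) = -s²/8
Z(g) = 6
√(Z(L(13, 19)) + m(-123 - 1*338)) = √(6 - (-123 - 1*338)²/8) = √(6 - (-123 - 338)²/8) = √(6 - ⅛*(-461)²) = √(6 - ⅛*212521) = √(6 - 212521/8) = √(-212473/8) = I*√424946/4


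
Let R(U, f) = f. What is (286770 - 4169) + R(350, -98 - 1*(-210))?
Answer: 282713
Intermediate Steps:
(286770 - 4169) + R(350, -98 - 1*(-210)) = (286770 - 4169) + (-98 - 1*(-210)) = 282601 + (-98 + 210) = 282601 + 112 = 282713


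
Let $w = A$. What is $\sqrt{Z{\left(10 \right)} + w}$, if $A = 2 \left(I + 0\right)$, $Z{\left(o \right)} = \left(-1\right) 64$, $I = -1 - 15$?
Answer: $4 i \sqrt{6} \approx 9.798 i$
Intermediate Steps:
$I = -16$ ($I = -1 - 15 = -16$)
$Z{\left(o \right)} = -64$
$A = -32$ ($A = 2 \left(-16 + 0\right) = 2 \left(-16\right) = -32$)
$w = -32$
$\sqrt{Z{\left(10 \right)} + w} = \sqrt{-64 - 32} = \sqrt{-96} = 4 i \sqrt{6}$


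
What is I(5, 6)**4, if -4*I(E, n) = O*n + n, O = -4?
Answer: 6561/16 ≈ 410.06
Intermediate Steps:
I(E, n) = 3*n/4 (I(E, n) = -(-4*n + n)/4 = -(-3)*n/4 = 3*n/4)
I(5, 6)**4 = ((3/4)*6)**4 = (9/2)**4 = 6561/16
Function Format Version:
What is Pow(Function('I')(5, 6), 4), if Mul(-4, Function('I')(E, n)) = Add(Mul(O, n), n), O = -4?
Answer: Rational(6561, 16) ≈ 410.06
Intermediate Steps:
Function('I')(E, n) = Mul(Rational(3, 4), n) (Function('I')(E, n) = Mul(Rational(-1, 4), Add(Mul(-4, n), n)) = Mul(Rational(-1, 4), Mul(-3, n)) = Mul(Rational(3, 4), n))
Pow(Function('I')(5, 6), 4) = Pow(Mul(Rational(3, 4), 6), 4) = Pow(Rational(9, 2), 4) = Rational(6561, 16)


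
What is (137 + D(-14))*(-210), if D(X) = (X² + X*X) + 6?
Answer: -112350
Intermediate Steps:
D(X) = 6 + 2*X² (D(X) = (X² + X²) + 6 = 2*X² + 6 = 6 + 2*X²)
(137 + D(-14))*(-210) = (137 + (6 + 2*(-14)²))*(-210) = (137 + (6 + 2*196))*(-210) = (137 + (6 + 392))*(-210) = (137 + 398)*(-210) = 535*(-210) = -112350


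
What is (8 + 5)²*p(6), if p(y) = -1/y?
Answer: -169/6 ≈ -28.167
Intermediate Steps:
(8 + 5)²*p(6) = (8 + 5)²*(-1/6) = 13²*(-1*⅙) = 169*(-⅙) = -169/6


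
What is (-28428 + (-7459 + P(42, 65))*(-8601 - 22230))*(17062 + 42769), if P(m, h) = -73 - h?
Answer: 14012101839249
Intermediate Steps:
(-28428 + (-7459 + P(42, 65))*(-8601 - 22230))*(17062 + 42769) = (-28428 + (-7459 + (-73 - 1*65))*(-8601 - 22230))*(17062 + 42769) = (-28428 + (-7459 + (-73 - 65))*(-30831))*59831 = (-28428 + (-7459 - 138)*(-30831))*59831 = (-28428 - 7597*(-30831))*59831 = (-28428 + 234223107)*59831 = 234194679*59831 = 14012101839249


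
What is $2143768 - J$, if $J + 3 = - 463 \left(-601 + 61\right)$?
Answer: $1893751$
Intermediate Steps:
$J = 250017$ ($J = -3 - 463 \left(-601 + 61\right) = -3 - -250020 = -3 + 250020 = 250017$)
$2143768 - J = 2143768 - 250017 = 1893751$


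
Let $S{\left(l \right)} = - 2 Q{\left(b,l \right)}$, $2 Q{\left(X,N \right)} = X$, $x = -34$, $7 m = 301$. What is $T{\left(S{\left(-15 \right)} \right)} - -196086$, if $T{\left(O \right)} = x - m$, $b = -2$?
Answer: $196009$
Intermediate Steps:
$m = 43$ ($m = \frac{1}{7} \cdot 301 = 43$)
$Q{\left(X,N \right)} = \frac{X}{2}$
$S{\left(l \right)} = 2$ ($S{\left(l \right)} = - 2 \cdot \frac{1}{2} \left(-2\right) = \left(-2\right) \left(-1\right) = 2$)
$T{\left(O \right)} = -77$ ($T{\left(O \right)} = -34 - 43 = -77$)
$T{\left(S{\left(-15 \right)} \right)} - -196086 = -77 - -196086 = -77 + 196086 = 196009$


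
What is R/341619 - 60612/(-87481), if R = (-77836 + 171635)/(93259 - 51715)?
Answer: 860227028268751/1241549574725016 ≈ 0.69287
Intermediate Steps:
R = 93799/41544 ≈ 2.2578
R/341619 - 60612/(-87481) = (93799/41544)/341619 - 60612/(-87481) = (93799/41544)*(1/341619) - 60612*(-1/87481) = 93799/14192219736 + 60612/87481 = 860227028268751/1241549574725016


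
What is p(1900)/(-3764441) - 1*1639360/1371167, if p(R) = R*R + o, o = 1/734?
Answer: -8162951162307007/3788671118122898 ≈ -2.1546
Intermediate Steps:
o = 1/734 ≈ 0.0013624
p(R) = 1/734 + R² (p(R) = R*R + 1/734 = R² + 1/734 = 1/734 + R²)
p(1900)/(-3764441) - 1*1639360/1371167 = (1/734 + 1900²)/(-3764441) - 1*1639360/1371167 = (1/734 + 3610000)*(-1/3764441) - 1639360*1/1371167 = (2649740001/734)*(-1/3764441) - 1639360/1371167 = -2649740001/2763099694 - 1639360/1371167 = -8162951162307007/3788671118122898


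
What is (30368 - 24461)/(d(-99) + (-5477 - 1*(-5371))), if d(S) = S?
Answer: -5907/205 ≈ -28.815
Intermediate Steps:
(30368 - 24461)/(d(-99) + (-5477 - 1*(-5371))) = (30368 - 24461)/(-99 + (-5477 - 1*(-5371))) = 5907/(-99 + (-5477 + 5371)) = 5907/(-99 - 106) = 5907/(-205) = 5907*(-1/205) = -5907/205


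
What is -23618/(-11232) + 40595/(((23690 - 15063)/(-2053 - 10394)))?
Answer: -2837584103197/48449232 ≈ -58568.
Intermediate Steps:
-23618/(-11232) + 40595/(((23690 - 15063)/(-2053 - 10394))) = -23618*(-1/11232) + 40595/((8627/(-12447))) = 11809/5616 + 40595/((8627*(-1/12447))) = 11809/5616 + 40595/(-8627/12447) = 11809/5616 + 40595*(-12447/8627) = 11809/5616 - 505285965/8627 = -2837584103197/48449232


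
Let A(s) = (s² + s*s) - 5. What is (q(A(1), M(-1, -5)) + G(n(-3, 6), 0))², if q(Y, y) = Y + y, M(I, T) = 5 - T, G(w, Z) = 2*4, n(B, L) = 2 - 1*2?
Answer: 225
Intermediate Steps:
n(B, L) = 0 (n(B, L) = 2 - 2 = 0)
G(w, Z) = 8
A(s) = -5 + 2*s² (A(s) = (s² + s²) - 5 = 2*s² - 5 = -5 + 2*s²)
(q(A(1), M(-1, -5)) + G(n(-3, 6), 0))² = (((-5 + 2*1²) + (5 - 1*(-5))) + 8)² = (((-5 + 2*1) + (5 + 5)) + 8)² = (((-5 + 2) + 10) + 8)² = ((-3 + 10) + 8)² = (7 + 8)² = 15² = 225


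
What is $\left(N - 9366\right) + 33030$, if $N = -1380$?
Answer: $22284$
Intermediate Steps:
$\left(N - 9366\right) + 33030 = \left(-1380 - 9366\right) + 33030 = -10746 + 33030 = 22284$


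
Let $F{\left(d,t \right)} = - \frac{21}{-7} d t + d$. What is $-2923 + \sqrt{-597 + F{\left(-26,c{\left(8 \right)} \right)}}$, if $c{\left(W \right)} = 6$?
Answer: $-2923 + i \sqrt{1091} \approx -2923.0 + 33.03 i$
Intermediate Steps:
$F{\left(d,t \right)} = d + 3 d t$ ($F{\left(d,t \right)} = \left(-21\right) \left(- \frac{1}{7}\right) d t + d = 3 d t + d = d + 3 d t$)
$-2923 + \sqrt{-597 + F{\left(-26,c{\left(8 \right)} \right)}} = -2923 + \sqrt{-597 - 26 \left(1 + 3 \cdot 6\right)} = -2923 + \sqrt{-597 - 26 \left(1 + 18\right)} = -2923 + \sqrt{-597 - 494} = -2923 + \sqrt{-1091} = -2923 + i \sqrt{1091}$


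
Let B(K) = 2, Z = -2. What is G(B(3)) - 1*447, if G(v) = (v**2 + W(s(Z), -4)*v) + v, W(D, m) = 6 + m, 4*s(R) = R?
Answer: -437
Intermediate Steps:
s(R) = R/4
G(v) = v**2 + 3*v (G(v) = (v**2 + (6 - 4)*v) + v = (v**2 + 2*v) + v = v**2 + 3*v)
G(B(3)) - 1*447 = 2*(3 + 2) - 1*447 = 2*5 - 447 = 10 - 447 = -437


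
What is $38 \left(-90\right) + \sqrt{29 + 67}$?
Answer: $-3420 + 4 \sqrt{6} \approx -3410.2$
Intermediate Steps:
$38 \left(-90\right) + \sqrt{29 + 67} = -3420 + \sqrt{96} = -3420 + 4 \sqrt{6}$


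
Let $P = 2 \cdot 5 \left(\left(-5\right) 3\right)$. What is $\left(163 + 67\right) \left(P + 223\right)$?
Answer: $16790$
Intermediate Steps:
$P = -150$ ($P = 10 \left(-15\right) = -150$)
$\left(163 + 67\right) \left(P + 223\right) = \left(163 + 67\right) \left(-150 + 223\right) = 230 \cdot 73 = 16790$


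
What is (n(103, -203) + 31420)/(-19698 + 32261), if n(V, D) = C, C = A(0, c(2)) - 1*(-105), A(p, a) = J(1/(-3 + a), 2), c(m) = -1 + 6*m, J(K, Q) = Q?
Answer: 31527/12563 ≈ 2.5095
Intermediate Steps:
A(p, a) = 2
C = 107 (C = 2 - 1*(-105) = 2 + 105 = 107)
n(V, D) = 107
(n(103, -203) + 31420)/(-19698 + 32261) = (107 + 31420)/(-19698 + 32261) = 31527/12563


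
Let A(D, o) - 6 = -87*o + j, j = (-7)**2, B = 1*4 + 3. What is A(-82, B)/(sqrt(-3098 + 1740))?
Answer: 277*I*sqrt(1358)/679 ≈ 15.033*I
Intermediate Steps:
B = 7 (B = 4 + 3 = 7)
j = 49
A(D, o) = 55 - 87*o (A(D, o) = 6 + (-87*o + 49) = 6 + (49 - 87*o) = 55 - 87*o)
A(-82, B)/(sqrt(-3098 + 1740)) = (55 - 87*7)/(sqrt(-3098 + 1740)) = (55 - 609)/(sqrt(-1358)) = -554*(-I*sqrt(1358)/1358) = -(-277)*I*sqrt(1358)/679 = 277*I*sqrt(1358)/679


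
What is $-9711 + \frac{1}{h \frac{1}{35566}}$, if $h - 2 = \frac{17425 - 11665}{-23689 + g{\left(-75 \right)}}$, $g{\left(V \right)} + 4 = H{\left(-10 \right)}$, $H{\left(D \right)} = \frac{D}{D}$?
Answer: $\frac{54802376}{5203} \approx 10533.0$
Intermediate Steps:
$H{\left(D \right)} = 1$
$g{\left(V \right)} = -3$ ($g{\left(V \right)} = -4 + 1 = -3$)
$h = \frac{10406}{5923}$ ($h = 2 + \frac{17425 - 11665}{-23689 - 3} = 2 + \frac{5760}{-23692} = 2 + 5760 \left(- \frac{1}{23692}\right) = 2 - \frac{1440}{5923} = \frac{10406}{5923} \approx 1.7569$)
$-9711 + \frac{1}{h \frac{1}{35566}} = -9711 + \frac{1}{\frac{10406}{5923} \cdot \frac{1}{35566}} = -9711 + \frac{1}{\frac{5203}{105328709}} = -9711 + \frac{105328709}{5203} = \frac{54802376}{5203}$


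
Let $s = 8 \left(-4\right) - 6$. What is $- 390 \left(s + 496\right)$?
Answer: $-178620$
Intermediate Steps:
$s = -38$ ($s = -32 - 6 = -38$)
$- 390 \left(s + 496\right) = - 390 \left(-38 + 496\right) = \left(-390\right) 458 = -178620$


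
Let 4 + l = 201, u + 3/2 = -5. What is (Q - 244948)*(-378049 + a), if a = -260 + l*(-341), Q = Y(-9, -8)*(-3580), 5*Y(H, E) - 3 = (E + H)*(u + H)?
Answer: 194125870332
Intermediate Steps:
u = -13/2 (u = -3/2 - 5 = -13/2 ≈ -6.5000)
l = 197 (l = -4 + 201 = 197)
Y(H, E) = ⅗ + (-13/2 + H)*(E + H)/5 (Y(H, E) = ⅗ + ((E + H)*(-13/2 + H))/5 = ⅗ + ((-13/2 + H)*(E + H))/5 = ⅗ + (-13/2 + H)*(E + H)/5)
Q = -190814 (Q = (⅗ - 13/10*(-8) - 13/10*(-9) + (⅕)*(-9)² + (⅕)*(-8)*(-9))*(-3580) = (⅗ + 52/5 + 117/10 + (⅕)*81 + 72/5)*(-3580) = (⅗ + 52/5 + 117/10 + 81/5 + 72/5)*(-3580) = (533/10)*(-3580) = -190814)
a = -67437 (a = -260 + 197*(-341) = -260 - 67177 = -67437)
(Q - 244948)*(-378049 + a) = (-190814 - 244948)*(-378049 - 67437) = -435762*(-445486) = 194125870332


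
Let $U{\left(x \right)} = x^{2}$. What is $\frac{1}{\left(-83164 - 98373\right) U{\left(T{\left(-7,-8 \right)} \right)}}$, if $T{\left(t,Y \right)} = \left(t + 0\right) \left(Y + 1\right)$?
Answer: $- \frac{1}{435870337} \approx -2.2943 \cdot 10^{-9}$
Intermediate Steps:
$T{\left(t,Y \right)} = t \left(1 + Y\right)$
$\frac{1}{\left(-83164 - 98373\right) U{\left(T{\left(-7,-8 \right)} \right)}} = \frac{1}{\left(-83164 - 98373\right) \left(- 7 \left(1 - 8\right)\right)^{2}} = \frac{1}{\left(-181537\right) \left(\left(-7\right) \left(-7\right)\right)^{2}} = - \frac{1}{181537 \cdot 49^{2}} = - \frac{1}{181537 \cdot 2401} = \left(- \frac{1}{181537}\right) \frac{1}{2401} = - \frac{1}{435870337}$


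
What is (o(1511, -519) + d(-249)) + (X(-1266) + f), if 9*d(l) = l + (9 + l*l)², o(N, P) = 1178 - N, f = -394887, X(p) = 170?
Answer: 1280561467/3 ≈ 4.2685e+8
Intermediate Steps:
d(l) = l/9 + (9 + l²)²/9 (d(l) = (l + (9 + l*l)²)/9 = (l + (9 + l²)²)/9 = l/9 + (9 + l²)²/9)
(o(1511, -519) + d(-249)) + (X(-1266) + f) = ((1178 - 1*1511) + ((⅑)*(-249) + (9 + (-249)²)²/9)) + (170 - 394887) = ((1178 - 1511) + (-83/3 + (9 + 62001)²/9)) - 394717 = (-333 + (-83/3 + (⅑)*62010²)) - 394717 = (-333 + (-83/3 + (⅑)*3845240100)) - 394717 = (-333 + (-83/3 + 427248900)) - 394717 = (-333 + 1281746617/3) - 394717 = 1281745618/3 - 394717 = 1280561467/3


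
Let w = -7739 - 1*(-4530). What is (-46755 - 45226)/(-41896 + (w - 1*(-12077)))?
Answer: 91981/33028 ≈ 2.7849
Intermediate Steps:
w = -3209 (w = -7739 + 4530 = -3209)
(-46755 - 45226)/(-41896 + (w - 1*(-12077))) = (-46755 - 45226)/(-41896 + (-3209 - 1*(-12077))) = -91981/(-41896 + (-3209 + 12077)) = -91981/(-41896 + 8868) = -91981/(-33028) = -91981*(-1/33028) = 91981/33028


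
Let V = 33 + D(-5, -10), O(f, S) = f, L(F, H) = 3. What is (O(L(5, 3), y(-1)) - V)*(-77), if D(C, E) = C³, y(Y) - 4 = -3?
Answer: -7315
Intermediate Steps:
y(Y) = 1 (y(Y) = 4 - 3 = 1)
V = -92 (V = 33 + (-5)³ = 33 - 125 = -92)
(O(L(5, 3), y(-1)) - V)*(-77) = (3 - 1*(-92))*(-77) = (3 + 92)*(-77) = 95*(-77) = -7315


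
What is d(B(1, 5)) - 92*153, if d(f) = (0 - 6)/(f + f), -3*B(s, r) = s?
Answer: -14067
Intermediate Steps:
B(s, r) = -s/3
d(f) = -3/f (d(f) = -6*1/(2*f) = -3/f)
d(B(1, 5)) - 92*153 = -3/((-⅓*1)) - 92*153 = -3/(-⅓) - 14076 = -3*(-3) - 14076 = 9 - 14076 = -14067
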